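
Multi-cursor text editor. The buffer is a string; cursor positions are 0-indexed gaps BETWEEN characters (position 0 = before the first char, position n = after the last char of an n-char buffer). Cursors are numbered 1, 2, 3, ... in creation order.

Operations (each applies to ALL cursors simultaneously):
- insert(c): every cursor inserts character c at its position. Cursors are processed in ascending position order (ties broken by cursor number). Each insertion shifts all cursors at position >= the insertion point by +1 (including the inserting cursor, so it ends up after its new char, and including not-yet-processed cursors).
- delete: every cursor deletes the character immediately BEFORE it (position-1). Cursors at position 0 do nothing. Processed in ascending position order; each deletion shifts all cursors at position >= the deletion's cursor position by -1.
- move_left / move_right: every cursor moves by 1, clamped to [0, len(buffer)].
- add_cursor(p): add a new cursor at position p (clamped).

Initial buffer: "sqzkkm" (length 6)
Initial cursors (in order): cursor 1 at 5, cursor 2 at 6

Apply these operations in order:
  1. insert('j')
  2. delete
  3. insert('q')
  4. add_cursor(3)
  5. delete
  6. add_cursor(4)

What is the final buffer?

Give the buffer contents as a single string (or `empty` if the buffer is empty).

After op 1 (insert('j')): buffer="sqzkkjmj" (len 8), cursors c1@6 c2@8, authorship .....1.2
After op 2 (delete): buffer="sqzkkm" (len 6), cursors c1@5 c2@6, authorship ......
After op 3 (insert('q')): buffer="sqzkkqmq" (len 8), cursors c1@6 c2@8, authorship .....1.2
After op 4 (add_cursor(3)): buffer="sqzkkqmq" (len 8), cursors c3@3 c1@6 c2@8, authorship .....1.2
After op 5 (delete): buffer="sqkkm" (len 5), cursors c3@2 c1@4 c2@5, authorship .....
After op 6 (add_cursor(4)): buffer="sqkkm" (len 5), cursors c3@2 c1@4 c4@4 c2@5, authorship .....

Answer: sqkkm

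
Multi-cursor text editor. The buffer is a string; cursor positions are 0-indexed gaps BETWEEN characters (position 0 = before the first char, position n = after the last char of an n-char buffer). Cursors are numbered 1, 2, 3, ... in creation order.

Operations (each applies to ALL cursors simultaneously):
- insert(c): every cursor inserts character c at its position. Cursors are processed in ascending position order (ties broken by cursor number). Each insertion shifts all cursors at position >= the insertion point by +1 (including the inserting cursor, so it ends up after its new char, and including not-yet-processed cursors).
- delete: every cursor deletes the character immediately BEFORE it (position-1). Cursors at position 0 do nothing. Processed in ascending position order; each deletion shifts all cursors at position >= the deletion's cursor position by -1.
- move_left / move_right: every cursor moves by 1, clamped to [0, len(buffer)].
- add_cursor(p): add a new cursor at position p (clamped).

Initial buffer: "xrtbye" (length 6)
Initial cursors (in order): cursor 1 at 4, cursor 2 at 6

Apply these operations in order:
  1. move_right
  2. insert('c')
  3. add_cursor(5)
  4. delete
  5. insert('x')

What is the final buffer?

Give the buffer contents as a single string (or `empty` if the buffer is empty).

Answer: xrtbxxex

Derivation:
After op 1 (move_right): buffer="xrtbye" (len 6), cursors c1@5 c2@6, authorship ......
After op 2 (insert('c')): buffer="xrtbycec" (len 8), cursors c1@6 c2@8, authorship .....1.2
After op 3 (add_cursor(5)): buffer="xrtbycec" (len 8), cursors c3@5 c1@6 c2@8, authorship .....1.2
After op 4 (delete): buffer="xrtbe" (len 5), cursors c1@4 c3@4 c2@5, authorship .....
After op 5 (insert('x')): buffer="xrtbxxex" (len 8), cursors c1@6 c3@6 c2@8, authorship ....13.2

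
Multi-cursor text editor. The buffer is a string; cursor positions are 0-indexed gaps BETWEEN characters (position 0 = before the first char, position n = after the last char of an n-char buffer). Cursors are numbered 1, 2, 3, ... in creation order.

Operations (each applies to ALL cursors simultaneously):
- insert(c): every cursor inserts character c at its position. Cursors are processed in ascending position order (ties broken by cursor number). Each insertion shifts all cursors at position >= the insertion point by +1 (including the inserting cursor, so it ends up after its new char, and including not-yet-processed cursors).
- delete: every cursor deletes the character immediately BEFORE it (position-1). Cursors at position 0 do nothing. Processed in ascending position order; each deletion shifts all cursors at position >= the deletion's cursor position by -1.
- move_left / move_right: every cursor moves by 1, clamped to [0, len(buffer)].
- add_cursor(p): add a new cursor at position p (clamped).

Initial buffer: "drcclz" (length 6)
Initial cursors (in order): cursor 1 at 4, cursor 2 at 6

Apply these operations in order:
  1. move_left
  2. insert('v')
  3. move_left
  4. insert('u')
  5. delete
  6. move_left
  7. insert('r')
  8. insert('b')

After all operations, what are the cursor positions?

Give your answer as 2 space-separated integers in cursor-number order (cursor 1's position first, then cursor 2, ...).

Answer: 4 9

Derivation:
After op 1 (move_left): buffer="drcclz" (len 6), cursors c1@3 c2@5, authorship ......
After op 2 (insert('v')): buffer="drcvclvz" (len 8), cursors c1@4 c2@7, authorship ...1..2.
After op 3 (move_left): buffer="drcvclvz" (len 8), cursors c1@3 c2@6, authorship ...1..2.
After op 4 (insert('u')): buffer="drcuvcluvz" (len 10), cursors c1@4 c2@8, authorship ...11..22.
After op 5 (delete): buffer="drcvclvz" (len 8), cursors c1@3 c2@6, authorship ...1..2.
After op 6 (move_left): buffer="drcvclvz" (len 8), cursors c1@2 c2@5, authorship ...1..2.
After op 7 (insert('r')): buffer="drrcvcrlvz" (len 10), cursors c1@3 c2@7, authorship ..1.1.2.2.
After op 8 (insert('b')): buffer="drrbcvcrblvz" (len 12), cursors c1@4 c2@9, authorship ..11.1.22.2.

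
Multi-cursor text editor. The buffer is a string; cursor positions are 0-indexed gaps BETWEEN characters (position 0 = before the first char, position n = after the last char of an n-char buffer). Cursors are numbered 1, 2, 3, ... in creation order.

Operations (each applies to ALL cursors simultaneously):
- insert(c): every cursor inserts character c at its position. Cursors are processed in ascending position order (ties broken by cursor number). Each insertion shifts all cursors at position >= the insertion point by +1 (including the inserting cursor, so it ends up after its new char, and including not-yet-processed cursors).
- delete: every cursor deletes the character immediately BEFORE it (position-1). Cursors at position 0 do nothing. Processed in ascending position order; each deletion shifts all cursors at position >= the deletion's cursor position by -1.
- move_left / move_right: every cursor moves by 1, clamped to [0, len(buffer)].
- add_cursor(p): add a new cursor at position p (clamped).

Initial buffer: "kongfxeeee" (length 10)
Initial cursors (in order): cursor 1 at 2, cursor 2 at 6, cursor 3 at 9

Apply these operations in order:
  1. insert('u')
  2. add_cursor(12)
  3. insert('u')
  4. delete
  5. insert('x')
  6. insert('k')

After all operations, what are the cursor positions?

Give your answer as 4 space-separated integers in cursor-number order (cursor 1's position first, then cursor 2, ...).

Answer: 5 12 20 20

Derivation:
After op 1 (insert('u')): buffer="koungfxueeeue" (len 13), cursors c1@3 c2@8 c3@12, authorship ..1....2...3.
After op 2 (add_cursor(12)): buffer="koungfxueeeue" (len 13), cursors c1@3 c2@8 c3@12 c4@12, authorship ..1....2...3.
After op 3 (insert('u')): buffer="kouungfxuueeeuuue" (len 17), cursors c1@4 c2@10 c3@16 c4@16, authorship ..11....22...334.
After op 4 (delete): buffer="koungfxueeeue" (len 13), cursors c1@3 c2@8 c3@12 c4@12, authorship ..1....2...3.
After op 5 (insert('x')): buffer="kouxngfxuxeeeuxxe" (len 17), cursors c1@4 c2@10 c3@16 c4@16, authorship ..11....22...334.
After op 6 (insert('k')): buffer="kouxkngfxuxkeeeuxxkke" (len 21), cursors c1@5 c2@12 c3@20 c4@20, authorship ..111....222...33434.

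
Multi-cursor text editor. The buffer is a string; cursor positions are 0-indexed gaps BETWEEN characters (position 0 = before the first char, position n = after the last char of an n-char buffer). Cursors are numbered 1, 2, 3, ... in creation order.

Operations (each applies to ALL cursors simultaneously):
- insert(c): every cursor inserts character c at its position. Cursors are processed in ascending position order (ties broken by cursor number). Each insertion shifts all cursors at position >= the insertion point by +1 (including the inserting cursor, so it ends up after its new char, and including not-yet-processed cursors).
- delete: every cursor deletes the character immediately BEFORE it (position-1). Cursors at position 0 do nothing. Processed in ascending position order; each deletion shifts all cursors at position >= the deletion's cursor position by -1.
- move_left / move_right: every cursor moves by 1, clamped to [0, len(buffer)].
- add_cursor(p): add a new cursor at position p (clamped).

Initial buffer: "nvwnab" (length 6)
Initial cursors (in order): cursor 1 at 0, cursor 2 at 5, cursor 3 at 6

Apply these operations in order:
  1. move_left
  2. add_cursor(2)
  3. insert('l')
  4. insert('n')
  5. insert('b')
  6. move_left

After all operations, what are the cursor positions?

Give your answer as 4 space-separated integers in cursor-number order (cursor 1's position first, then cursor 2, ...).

After op 1 (move_left): buffer="nvwnab" (len 6), cursors c1@0 c2@4 c3@5, authorship ......
After op 2 (add_cursor(2)): buffer="nvwnab" (len 6), cursors c1@0 c4@2 c2@4 c3@5, authorship ......
After op 3 (insert('l')): buffer="lnvlwnlalb" (len 10), cursors c1@1 c4@4 c2@7 c3@9, authorship 1..4..2.3.
After op 4 (insert('n')): buffer="lnnvlnwnlnalnb" (len 14), cursors c1@2 c4@6 c2@10 c3@13, authorship 11..44..22.33.
After op 5 (insert('b')): buffer="lnbnvlnbwnlnbalnbb" (len 18), cursors c1@3 c4@8 c2@13 c3@17, authorship 111..444..222.333.
After op 6 (move_left): buffer="lnbnvlnbwnlnbalnbb" (len 18), cursors c1@2 c4@7 c2@12 c3@16, authorship 111..444..222.333.

Answer: 2 12 16 7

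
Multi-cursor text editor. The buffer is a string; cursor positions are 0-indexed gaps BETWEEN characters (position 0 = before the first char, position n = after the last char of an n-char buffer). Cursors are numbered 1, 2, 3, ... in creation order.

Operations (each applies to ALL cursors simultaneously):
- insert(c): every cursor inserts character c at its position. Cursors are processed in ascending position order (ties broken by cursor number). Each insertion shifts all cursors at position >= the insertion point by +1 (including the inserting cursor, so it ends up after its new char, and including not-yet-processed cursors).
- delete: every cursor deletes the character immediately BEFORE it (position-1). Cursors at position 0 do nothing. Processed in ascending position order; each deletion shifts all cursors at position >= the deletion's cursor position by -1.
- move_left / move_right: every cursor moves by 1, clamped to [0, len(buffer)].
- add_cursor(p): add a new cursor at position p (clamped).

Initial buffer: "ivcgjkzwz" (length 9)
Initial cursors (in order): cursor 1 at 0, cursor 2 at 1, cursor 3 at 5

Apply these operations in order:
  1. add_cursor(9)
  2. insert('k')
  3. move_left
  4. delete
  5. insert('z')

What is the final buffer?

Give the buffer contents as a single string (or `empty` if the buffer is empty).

After op 1 (add_cursor(9)): buffer="ivcgjkzwz" (len 9), cursors c1@0 c2@1 c3@5 c4@9, authorship .........
After op 2 (insert('k')): buffer="kikvcgjkkzwzk" (len 13), cursors c1@1 c2@3 c3@8 c4@13, authorship 1.2....3....4
After op 3 (move_left): buffer="kikvcgjkkzwzk" (len 13), cursors c1@0 c2@2 c3@7 c4@12, authorship 1.2....3....4
After op 4 (delete): buffer="kkvcgkkzwk" (len 10), cursors c1@0 c2@1 c3@5 c4@9, authorship 12...3...4
After op 5 (insert('z')): buffer="zkzkvcgzkkzwzk" (len 14), cursors c1@1 c2@3 c3@8 c4@13, authorship 1122...33...44

Answer: zkzkvcgzkkzwzk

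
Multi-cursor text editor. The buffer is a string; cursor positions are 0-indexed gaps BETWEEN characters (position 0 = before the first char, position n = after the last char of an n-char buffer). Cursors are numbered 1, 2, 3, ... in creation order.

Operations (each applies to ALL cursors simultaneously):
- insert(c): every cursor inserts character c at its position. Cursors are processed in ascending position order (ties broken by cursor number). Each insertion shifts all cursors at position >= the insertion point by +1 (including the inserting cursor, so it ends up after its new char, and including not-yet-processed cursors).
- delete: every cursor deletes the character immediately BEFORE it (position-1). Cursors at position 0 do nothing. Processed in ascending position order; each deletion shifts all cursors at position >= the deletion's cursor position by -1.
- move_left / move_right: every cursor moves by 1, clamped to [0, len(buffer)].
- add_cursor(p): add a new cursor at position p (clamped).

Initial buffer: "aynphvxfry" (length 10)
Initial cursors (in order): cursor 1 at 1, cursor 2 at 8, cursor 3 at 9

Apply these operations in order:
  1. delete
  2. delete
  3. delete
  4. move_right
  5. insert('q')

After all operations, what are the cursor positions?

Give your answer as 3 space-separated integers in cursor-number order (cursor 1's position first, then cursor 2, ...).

After op 1 (delete): buffer="ynphvxy" (len 7), cursors c1@0 c2@6 c3@6, authorship .......
After op 2 (delete): buffer="ynphy" (len 5), cursors c1@0 c2@4 c3@4, authorship .....
After op 3 (delete): buffer="yny" (len 3), cursors c1@0 c2@2 c3@2, authorship ...
After op 4 (move_right): buffer="yny" (len 3), cursors c1@1 c2@3 c3@3, authorship ...
After op 5 (insert('q')): buffer="yqnyqq" (len 6), cursors c1@2 c2@6 c3@6, authorship .1..23

Answer: 2 6 6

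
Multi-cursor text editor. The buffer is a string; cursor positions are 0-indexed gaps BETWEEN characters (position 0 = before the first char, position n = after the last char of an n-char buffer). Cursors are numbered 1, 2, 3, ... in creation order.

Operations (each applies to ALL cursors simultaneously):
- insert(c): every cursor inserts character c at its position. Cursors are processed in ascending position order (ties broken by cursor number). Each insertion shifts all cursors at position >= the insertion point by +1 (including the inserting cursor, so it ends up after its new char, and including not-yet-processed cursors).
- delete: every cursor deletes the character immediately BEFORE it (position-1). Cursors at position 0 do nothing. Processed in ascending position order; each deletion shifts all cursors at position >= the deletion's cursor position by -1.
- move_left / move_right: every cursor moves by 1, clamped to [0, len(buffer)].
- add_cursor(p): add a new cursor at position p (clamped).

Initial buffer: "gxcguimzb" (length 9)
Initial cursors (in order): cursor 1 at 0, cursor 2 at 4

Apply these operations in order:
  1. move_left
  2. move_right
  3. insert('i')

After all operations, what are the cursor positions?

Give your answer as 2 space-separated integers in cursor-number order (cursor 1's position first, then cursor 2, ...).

After op 1 (move_left): buffer="gxcguimzb" (len 9), cursors c1@0 c2@3, authorship .........
After op 2 (move_right): buffer="gxcguimzb" (len 9), cursors c1@1 c2@4, authorship .........
After op 3 (insert('i')): buffer="gixcgiuimzb" (len 11), cursors c1@2 c2@6, authorship .1...2.....

Answer: 2 6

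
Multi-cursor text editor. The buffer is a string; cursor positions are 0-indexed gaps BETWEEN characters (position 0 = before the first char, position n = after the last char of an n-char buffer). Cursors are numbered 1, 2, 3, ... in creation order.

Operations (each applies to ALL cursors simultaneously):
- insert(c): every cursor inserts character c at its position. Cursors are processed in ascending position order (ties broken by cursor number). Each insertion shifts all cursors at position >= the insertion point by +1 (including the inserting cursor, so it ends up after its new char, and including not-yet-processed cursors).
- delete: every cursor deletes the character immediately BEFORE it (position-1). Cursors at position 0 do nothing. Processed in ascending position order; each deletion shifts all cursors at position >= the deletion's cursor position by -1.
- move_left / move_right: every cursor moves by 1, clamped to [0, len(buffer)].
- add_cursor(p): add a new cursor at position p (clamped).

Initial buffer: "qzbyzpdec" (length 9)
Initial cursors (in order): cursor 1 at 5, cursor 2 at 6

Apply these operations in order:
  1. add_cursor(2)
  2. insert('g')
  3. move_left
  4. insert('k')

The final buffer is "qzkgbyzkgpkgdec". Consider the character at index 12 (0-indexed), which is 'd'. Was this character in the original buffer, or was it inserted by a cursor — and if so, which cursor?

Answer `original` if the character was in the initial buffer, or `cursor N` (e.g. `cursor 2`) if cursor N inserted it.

Answer: original

Derivation:
After op 1 (add_cursor(2)): buffer="qzbyzpdec" (len 9), cursors c3@2 c1@5 c2@6, authorship .........
After op 2 (insert('g')): buffer="qzgbyzgpgdec" (len 12), cursors c3@3 c1@7 c2@9, authorship ..3...1.2...
After op 3 (move_left): buffer="qzgbyzgpgdec" (len 12), cursors c3@2 c1@6 c2@8, authorship ..3...1.2...
After op 4 (insert('k')): buffer="qzkgbyzkgpkgdec" (len 15), cursors c3@3 c1@8 c2@11, authorship ..33...11.22...
Authorship (.=original, N=cursor N): . . 3 3 . . . 1 1 . 2 2 . . .
Index 12: author = original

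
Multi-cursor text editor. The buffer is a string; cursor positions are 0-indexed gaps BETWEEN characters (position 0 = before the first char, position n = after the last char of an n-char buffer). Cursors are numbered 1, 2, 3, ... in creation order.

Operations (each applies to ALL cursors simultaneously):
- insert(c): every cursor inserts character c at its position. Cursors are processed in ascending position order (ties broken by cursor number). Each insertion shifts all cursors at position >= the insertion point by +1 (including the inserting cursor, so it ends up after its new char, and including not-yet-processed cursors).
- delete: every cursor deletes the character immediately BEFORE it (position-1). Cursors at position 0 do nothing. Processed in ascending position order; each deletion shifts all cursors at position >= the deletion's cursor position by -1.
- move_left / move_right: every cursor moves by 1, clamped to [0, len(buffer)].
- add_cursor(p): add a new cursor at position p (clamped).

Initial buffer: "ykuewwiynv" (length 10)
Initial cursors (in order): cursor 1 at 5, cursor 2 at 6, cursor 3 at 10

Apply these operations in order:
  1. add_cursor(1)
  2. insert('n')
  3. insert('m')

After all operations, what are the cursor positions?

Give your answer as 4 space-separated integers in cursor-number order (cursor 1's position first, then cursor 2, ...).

Answer: 9 12 18 3

Derivation:
After op 1 (add_cursor(1)): buffer="ykuewwiynv" (len 10), cursors c4@1 c1@5 c2@6 c3@10, authorship ..........
After op 2 (insert('n')): buffer="ynkuewnwniynvn" (len 14), cursors c4@2 c1@7 c2@9 c3@14, authorship .4....1.2....3
After op 3 (insert('m')): buffer="ynmkuewnmwnmiynvnm" (len 18), cursors c4@3 c1@9 c2@12 c3@18, authorship .44....11.22....33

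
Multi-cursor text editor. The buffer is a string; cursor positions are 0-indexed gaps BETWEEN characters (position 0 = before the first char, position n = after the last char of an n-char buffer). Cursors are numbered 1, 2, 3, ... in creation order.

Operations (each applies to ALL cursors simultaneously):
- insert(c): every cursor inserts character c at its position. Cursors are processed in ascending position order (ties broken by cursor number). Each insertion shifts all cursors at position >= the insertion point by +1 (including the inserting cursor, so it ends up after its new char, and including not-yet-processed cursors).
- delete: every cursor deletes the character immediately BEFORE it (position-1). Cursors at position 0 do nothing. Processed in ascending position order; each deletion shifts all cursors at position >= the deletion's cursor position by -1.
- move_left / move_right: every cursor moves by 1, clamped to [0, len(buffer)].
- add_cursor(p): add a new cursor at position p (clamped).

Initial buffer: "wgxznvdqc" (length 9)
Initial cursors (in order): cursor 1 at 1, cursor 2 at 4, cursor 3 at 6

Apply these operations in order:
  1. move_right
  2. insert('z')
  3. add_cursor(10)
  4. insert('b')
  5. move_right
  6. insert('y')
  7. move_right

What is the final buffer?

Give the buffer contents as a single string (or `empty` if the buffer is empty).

Answer: wgzbxyznzbvydzbbqyyc

Derivation:
After op 1 (move_right): buffer="wgxznvdqc" (len 9), cursors c1@2 c2@5 c3@7, authorship .........
After op 2 (insert('z')): buffer="wgzxznzvdzqc" (len 12), cursors c1@3 c2@7 c3@10, authorship ..1...2..3..
After op 3 (add_cursor(10)): buffer="wgzxznzvdzqc" (len 12), cursors c1@3 c2@7 c3@10 c4@10, authorship ..1...2..3..
After op 4 (insert('b')): buffer="wgzbxznzbvdzbbqc" (len 16), cursors c1@4 c2@9 c3@14 c4@14, authorship ..11...22..334..
After op 5 (move_right): buffer="wgzbxznzbvdzbbqc" (len 16), cursors c1@5 c2@10 c3@15 c4@15, authorship ..11...22..334..
After op 6 (insert('y')): buffer="wgzbxyznzbvydzbbqyyc" (len 20), cursors c1@6 c2@12 c3@19 c4@19, authorship ..11.1..22.2.334.34.
After op 7 (move_right): buffer="wgzbxyznzbvydzbbqyyc" (len 20), cursors c1@7 c2@13 c3@20 c4@20, authorship ..11.1..22.2.334.34.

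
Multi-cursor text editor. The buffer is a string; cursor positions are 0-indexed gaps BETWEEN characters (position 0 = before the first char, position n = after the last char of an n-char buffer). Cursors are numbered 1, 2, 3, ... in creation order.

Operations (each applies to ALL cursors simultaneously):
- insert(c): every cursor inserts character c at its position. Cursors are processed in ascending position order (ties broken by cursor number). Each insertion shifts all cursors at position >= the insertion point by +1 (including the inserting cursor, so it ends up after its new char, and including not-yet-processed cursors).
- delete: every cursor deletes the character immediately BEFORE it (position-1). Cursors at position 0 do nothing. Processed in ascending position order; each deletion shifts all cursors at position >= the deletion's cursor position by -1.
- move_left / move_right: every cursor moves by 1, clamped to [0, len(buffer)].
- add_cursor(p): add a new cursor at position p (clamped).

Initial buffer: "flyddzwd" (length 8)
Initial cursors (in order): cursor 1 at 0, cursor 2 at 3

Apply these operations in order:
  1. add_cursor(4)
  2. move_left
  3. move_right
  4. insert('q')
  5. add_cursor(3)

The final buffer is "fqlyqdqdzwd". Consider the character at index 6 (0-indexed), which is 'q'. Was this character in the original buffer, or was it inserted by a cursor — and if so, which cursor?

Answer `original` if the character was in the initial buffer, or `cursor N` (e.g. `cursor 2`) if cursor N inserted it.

Answer: cursor 3

Derivation:
After op 1 (add_cursor(4)): buffer="flyddzwd" (len 8), cursors c1@0 c2@3 c3@4, authorship ........
After op 2 (move_left): buffer="flyddzwd" (len 8), cursors c1@0 c2@2 c3@3, authorship ........
After op 3 (move_right): buffer="flyddzwd" (len 8), cursors c1@1 c2@3 c3@4, authorship ........
After op 4 (insert('q')): buffer="fqlyqdqdzwd" (len 11), cursors c1@2 c2@5 c3@7, authorship .1..2.3....
After op 5 (add_cursor(3)): buffer="fqlyqdqdzwd" (len 11), cursors c1@2 c4@3 c2@5 c3@7, authorship .1..2.3....
Authorship (.=original, N=cursor N): . 1 . . 2 . 3 . . . .
Index 6: author = 3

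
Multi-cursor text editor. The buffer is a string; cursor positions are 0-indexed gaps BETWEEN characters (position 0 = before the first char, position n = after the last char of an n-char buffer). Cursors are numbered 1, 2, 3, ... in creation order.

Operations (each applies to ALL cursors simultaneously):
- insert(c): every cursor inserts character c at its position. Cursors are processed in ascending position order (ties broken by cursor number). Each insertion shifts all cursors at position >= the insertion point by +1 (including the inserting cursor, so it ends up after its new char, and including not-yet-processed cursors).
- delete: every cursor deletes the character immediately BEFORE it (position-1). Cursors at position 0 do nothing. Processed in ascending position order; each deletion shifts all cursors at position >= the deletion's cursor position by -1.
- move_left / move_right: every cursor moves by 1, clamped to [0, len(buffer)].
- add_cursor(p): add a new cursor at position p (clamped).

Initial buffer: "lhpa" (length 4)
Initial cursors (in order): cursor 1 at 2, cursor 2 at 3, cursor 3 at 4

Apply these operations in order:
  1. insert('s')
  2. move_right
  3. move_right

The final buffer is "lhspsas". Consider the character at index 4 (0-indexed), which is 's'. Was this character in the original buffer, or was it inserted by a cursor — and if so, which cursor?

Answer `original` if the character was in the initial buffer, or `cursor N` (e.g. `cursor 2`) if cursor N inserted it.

After op 1 (insert('s')): buffer="lhspsas" (len 7), cursors c1@3 c2@5 c3@7, authorship ..1.2.3
After op 2 (move_right): buffer="lhspsas" (len 7), cursors c1@4 c2@6 c3@7, authorship ..1.2.3
After op 3 (move_right): buffer="lhspsas" (len 7), cursors c1@5 c2@7 c3@7, authorship ..1.2.3
Authorship (.=original, N=cursor N): . . 1 . 2 . 3
Index 4: author = 2

Answer: cursor 2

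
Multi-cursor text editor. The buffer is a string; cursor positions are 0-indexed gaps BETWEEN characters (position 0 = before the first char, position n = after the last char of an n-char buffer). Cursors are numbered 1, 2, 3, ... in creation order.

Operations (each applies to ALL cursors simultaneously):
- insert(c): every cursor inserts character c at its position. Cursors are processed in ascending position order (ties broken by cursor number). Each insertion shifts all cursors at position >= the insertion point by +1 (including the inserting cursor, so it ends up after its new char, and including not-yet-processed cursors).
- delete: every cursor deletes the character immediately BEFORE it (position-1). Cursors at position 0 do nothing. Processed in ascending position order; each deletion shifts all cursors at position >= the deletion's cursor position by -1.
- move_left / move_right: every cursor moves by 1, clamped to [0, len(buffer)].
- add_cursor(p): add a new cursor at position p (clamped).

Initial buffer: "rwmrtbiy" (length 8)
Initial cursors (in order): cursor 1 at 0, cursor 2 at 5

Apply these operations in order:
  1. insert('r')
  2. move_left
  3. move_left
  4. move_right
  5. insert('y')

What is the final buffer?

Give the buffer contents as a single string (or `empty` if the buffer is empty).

After op 1 (insert('r')): buffer="rrwmrtrbiy" (len 10), cursors c1@1 c2@7, authorship 1.....2...
After op 2 (move_left): buffer="rrwmrtrbiy" (len 10), cursors c1@0 c2@6, authorship 1.....2...
After op 3 (move_left): buffer="rrwmrtrbiy" (len 10), cursors c1@0 c2@5, authorship 1.....2...
After op 4 (move_right): buffer="rrwmrtrbiy" (len 10), cursors c1@1 c2@6, authorship 1.....2...
After op 5 (insert('y')): buffer="ryrwmrtyrbiy" (len 12), cursors c1@2 c2@8, authorship 11.....22...

Answer: ryrwmrtyrbiy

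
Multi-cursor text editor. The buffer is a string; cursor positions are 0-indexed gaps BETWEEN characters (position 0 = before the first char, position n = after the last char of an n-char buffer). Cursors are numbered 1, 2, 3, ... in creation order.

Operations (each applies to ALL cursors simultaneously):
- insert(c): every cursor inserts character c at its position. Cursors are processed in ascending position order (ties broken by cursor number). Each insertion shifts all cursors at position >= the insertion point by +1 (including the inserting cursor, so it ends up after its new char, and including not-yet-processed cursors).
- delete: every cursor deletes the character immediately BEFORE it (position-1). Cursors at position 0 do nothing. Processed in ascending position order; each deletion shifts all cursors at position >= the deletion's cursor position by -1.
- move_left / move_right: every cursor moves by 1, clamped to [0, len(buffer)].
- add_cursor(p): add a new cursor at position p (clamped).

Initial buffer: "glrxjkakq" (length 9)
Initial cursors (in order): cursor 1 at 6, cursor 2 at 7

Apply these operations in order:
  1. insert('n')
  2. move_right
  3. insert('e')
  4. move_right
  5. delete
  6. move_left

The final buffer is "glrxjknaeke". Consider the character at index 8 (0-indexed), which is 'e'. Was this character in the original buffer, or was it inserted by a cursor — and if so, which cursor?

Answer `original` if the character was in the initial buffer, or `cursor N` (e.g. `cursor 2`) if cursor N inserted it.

After op 1 (insert('n')): buffer="glrxjknankq" (len 11), cursors c1@7 c2@9, authorship ......1.2..
After op 2 (move_right): buffer="glrxjknankq" (len 11), cursors c1@8 c2@10, authorship ......1.2..
After op 3 (insert('e')): buffer="glrxjknaenkeq" (len 13), cursors c1@9 c2@12, authorship ......1.12.2.
After op 4 (move_right): buffer="glrxjknaenkeq" (len 13), cursors c1@10 c2@13, authorship ......1.12.2.
After op 5 (delete): buffer="glrxjknaeke" (len 11), cursors c1@9 c2@11, authorship ......1.1.2
After op 6 (move_left): buffer="glrxjknaeke" (len 11), cursors c1@8 c2@10, authorship ......1.1.2
Authorship (.=original, N=cursor N): . . . . . . 1 . 1 . 2
Index 8: author = 1

Answer: cursor 1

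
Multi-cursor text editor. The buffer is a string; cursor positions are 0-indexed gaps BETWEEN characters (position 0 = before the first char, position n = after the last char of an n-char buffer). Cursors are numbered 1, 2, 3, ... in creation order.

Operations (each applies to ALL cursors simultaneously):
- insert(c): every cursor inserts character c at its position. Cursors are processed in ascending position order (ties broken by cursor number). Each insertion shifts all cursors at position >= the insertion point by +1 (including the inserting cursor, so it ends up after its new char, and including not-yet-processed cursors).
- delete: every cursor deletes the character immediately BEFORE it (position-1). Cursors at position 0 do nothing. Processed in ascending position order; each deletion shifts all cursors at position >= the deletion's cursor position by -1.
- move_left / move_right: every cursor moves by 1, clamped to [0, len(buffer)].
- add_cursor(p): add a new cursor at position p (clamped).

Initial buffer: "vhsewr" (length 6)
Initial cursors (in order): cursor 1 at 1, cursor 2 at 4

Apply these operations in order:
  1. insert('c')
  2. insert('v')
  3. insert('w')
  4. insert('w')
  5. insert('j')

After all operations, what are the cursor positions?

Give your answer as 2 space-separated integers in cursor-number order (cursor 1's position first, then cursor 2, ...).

After op 1 (insert('c')): buffer="vchsecwr" (len 8), cursors c1@2 c2@6, authorship .1...2..
After op 2 (insert('v')): buffer="vcvhsecvwr" (len 10), cursors c1@3 c2@8, authorship .11...22..
After op 3 (insert('w')): buffer="vcvwhsecvwwr" (len 12), cursors c1@4 c2@10, authorship .111...222..
After op 4 (insert('w')): buffer="vcvwwhsecvwwwr" (len 14), cursors c1@5 c2@12, authorship .1111...2222..
After op 5 (insert('j')): buffer="vcvwwjhsecvwwjwr" (len 16), cursors c1@6 c2@14, authorship .11111...22222..

Answer: 6 14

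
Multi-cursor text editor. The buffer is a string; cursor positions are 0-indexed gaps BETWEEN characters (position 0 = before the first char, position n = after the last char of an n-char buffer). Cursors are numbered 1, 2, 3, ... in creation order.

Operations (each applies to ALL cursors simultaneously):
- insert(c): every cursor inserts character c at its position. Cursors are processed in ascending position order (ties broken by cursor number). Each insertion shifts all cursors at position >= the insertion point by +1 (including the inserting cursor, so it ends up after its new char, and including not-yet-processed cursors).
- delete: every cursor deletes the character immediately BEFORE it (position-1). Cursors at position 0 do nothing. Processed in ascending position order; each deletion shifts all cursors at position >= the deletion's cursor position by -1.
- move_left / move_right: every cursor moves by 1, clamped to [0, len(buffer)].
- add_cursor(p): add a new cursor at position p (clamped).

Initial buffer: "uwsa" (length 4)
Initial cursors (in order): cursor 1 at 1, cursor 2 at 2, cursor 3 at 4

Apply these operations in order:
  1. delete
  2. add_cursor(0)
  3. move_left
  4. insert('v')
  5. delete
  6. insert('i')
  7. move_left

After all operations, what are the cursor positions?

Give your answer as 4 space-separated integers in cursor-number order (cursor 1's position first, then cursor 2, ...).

Answer: 3 3 3 3

Derivation:
After op 1 (delete): buffer="s" (len 1), cursors c1@0 c2@0 c3@1, authorship .
After op 2 (add_cursor(0)): buffer="s" (len 1), cursors c1@0 c2@0 c4@0 c3@1, authorship .
After op 3 (move_left): buffer="s" (len 1), cursors c1@0 c2@0 c3@0 c4@0, authorship .
After op 4 (insert('v')): buffer="vvvvs" (len 5), cursors c1@4 c2@4 c3@4 c4@4, authorship 1234.
After op 5 (delete): buffer="s" (len 1), cursors c1@0 c2@0 c3@0 c4@0, authorship .
After op 6 (insert('i')): buffer="iiiis" (len 5), cursors c1@4 c2@4 c3@4 c4@4, authorship 1234.
After op 7 (move_left): buffer="iiiis" (len 5), cursors c1@3 c2@3 c3@3 c4@3, authorship 1234.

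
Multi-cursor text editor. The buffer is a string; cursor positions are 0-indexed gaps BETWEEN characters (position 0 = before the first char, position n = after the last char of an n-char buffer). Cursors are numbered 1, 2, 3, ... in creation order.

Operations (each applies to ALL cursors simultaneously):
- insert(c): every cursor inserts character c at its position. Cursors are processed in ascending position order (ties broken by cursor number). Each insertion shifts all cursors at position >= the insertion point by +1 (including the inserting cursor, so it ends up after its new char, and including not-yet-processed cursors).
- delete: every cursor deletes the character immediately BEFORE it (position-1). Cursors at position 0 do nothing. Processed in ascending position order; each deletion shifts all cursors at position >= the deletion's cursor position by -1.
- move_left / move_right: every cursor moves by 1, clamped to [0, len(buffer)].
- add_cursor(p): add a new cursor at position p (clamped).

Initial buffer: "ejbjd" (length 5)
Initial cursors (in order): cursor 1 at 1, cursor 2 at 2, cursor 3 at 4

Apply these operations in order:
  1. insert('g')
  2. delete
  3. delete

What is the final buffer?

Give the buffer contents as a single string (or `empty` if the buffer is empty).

After op 1 (insert('g')): buffer="egjgbjgd" (len 8), cursors c1@2 c2@4 c3@7, authorship .1.2..3.
After op 2 (delete): buffer="ejbjd" (len 5), cursors c1@1 c2@2 c3@4, authorship .....
After op 3 (delete): buffer="bd" (len 2), cursors c1@0 c2@0 c3@1, authorship ..

Answer: bd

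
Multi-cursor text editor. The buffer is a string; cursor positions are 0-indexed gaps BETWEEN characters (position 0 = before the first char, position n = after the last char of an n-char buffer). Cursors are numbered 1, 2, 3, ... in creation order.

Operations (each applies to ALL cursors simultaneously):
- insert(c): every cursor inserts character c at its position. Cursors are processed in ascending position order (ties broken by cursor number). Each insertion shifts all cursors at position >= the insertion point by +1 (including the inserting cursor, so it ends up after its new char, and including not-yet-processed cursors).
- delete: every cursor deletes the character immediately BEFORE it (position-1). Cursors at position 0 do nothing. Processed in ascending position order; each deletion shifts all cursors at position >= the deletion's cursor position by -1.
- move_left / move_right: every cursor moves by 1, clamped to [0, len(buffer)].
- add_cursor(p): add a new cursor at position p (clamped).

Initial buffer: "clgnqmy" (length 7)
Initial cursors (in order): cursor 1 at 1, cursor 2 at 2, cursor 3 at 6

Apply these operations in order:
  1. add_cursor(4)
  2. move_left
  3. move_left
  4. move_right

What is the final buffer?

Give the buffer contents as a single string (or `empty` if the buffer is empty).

Answer: clgnqmy

Derivation:
After op 1 (add_cursor(4)): buffer="clgnqmy" (len 7), cursors c1@1 c2@2 c4@4 c3@6, authorship .......
After op 2 (move_left): buffer="clgnqmy" (len 7), cursors c1@0 c2@1 c4@3 c3@5, authorship .......
After op 3 (move_left): buffer="clgnqmy" (len 7), cursors c1@0 c2@0 c4@2 c3@4, authorship .......
After op 4 (move_right): buffer="clgnqmy" (len 7), cursors c1@1 c2@1 c4@3 c3@5, authorship .......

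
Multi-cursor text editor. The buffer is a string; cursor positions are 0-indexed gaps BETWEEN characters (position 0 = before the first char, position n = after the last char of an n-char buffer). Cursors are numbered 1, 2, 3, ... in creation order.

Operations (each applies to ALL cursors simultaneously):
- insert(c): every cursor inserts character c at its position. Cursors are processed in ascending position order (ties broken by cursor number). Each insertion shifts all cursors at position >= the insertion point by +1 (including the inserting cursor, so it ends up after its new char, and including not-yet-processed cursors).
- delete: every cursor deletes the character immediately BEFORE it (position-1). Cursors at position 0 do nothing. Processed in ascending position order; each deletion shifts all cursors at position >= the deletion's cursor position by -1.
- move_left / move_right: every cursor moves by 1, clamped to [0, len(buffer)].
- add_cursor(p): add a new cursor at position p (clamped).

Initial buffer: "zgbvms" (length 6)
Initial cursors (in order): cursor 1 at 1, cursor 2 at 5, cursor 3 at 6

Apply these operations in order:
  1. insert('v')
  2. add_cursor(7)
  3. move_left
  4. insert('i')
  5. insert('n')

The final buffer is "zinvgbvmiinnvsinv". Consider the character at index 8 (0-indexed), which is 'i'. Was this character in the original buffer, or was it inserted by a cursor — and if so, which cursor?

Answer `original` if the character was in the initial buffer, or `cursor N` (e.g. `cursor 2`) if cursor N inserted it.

Answer: cursor 2

Derivation:
After op 1 (insert('v')): buffer="zvgbvmvsv" (len 9), cursors c1@2 c2@7 c3@9, authorship .1....2.3
After op 2 (add_cursor(7)): buffer="zvgbvmvsv" (len 9), cursors c1@2 c2@7 c4@7 c3@9, authorship .1....2.3
After op 3 (move_left): buffer="zvgbvmvsv" (len 9), cursors c1@1 c2@6 c4@6 c3@8, authorship .1....2.3
After op 4 (insert('i')): buffer="zivgbvmiivsiv" (len 13), cursors c1@2 c2@9 c4@9 c3@12, authorship .11....242.33
After op 5 (insert('n')): buffer="zinvgbvmiinnvsinv" (len 17), cursors c1@3 c2@12 c4@12 c3@16, authorship .111....24242.333
Authorship (.=original, N=cursor N): . 1 1 1 . . . . 2 4 2 4 2 . 3 3 3
Index 8: author = 2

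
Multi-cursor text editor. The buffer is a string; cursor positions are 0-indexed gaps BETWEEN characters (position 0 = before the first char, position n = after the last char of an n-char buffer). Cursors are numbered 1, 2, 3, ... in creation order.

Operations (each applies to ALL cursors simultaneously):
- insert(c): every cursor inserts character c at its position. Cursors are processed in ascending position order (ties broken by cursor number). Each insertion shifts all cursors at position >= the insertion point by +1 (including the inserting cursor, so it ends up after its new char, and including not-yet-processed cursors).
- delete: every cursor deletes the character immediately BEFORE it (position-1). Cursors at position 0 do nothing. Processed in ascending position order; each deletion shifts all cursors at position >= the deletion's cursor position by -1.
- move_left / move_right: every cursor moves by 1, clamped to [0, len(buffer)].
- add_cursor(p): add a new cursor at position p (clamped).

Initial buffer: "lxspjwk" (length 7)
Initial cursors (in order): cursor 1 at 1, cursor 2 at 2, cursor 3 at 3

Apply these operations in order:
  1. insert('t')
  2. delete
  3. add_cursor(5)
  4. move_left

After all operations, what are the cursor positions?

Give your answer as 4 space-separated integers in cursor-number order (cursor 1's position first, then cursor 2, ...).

Answer: 0 1 2 4

Derivation:
After op 1 (insert('t')): buffer="ltxtstpjwk" (len 10), cursors c1@2 c2@4 c3@6, authorship .1.2.3....
After op 2 (delete): buffer="lxspjwk" (len 7), cursors c1@1 c2@2 c3@3, authorship .......
After op 3 (add_cursor(5)): buffer="lxspjwk" (len 7), cursors c1@1 c2@2 c3@3 c4@5, authorship .......
After op 4 (move_left): buffer="lxspjwk" (len 7), cursors c1@0 c2@1 c3@2 c4@4, authorship .......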